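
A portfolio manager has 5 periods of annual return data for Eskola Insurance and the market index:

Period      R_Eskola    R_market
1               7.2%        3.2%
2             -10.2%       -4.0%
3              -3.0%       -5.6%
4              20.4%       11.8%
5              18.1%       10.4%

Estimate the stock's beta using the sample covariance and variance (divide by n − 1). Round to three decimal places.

Mean R_i = (7.2 − 10.2 − 3.0 + 20.4 + 18.1) / 5 = 6.5000%
Mean R_m = (3.2 − 4.0 − 5.6 + 11.8 + 10.4) / 5 = 3.1600%
Σ(R_i − R̄_i)(R_m − R̄_m) = 406.9000  ⇒  Cov = 406.9000 / 4 = 101.7250
Σ(R_m − R̄_m)² = 255.0720  ⇒  Var(R_m) = 255.0720 / 4 = 63.7680
β = Cov / Var(R_m) = 101.7250 / 63.7680 = 1.5952

1.595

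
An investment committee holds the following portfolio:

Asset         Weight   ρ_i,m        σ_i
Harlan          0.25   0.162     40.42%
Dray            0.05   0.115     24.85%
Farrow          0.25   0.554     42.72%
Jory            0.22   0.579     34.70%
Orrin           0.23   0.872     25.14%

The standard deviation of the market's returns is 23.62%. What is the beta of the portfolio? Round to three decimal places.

0.726

β_Harlan = 0.162 × 40.42% / 23.62% = 0.2772
β_Dray = 0.115 × 24.85% / 23.62% = 0.1210
β_Farrow = 0.554 × 42.72% / 23.62% = 1.0020
β_Jory = 0.579 × 34.70% / 23.62% = 0.8506
β_Orrin = 0.872 × 25.14% / 23.62% = 0.9281
β_P = Σ w_i β_i = 0.25×0.2772 + 0.05×0.1210 + 0.25×1.0020 + 0.22×0.8506 + 0.23×0.9281 = 0.7264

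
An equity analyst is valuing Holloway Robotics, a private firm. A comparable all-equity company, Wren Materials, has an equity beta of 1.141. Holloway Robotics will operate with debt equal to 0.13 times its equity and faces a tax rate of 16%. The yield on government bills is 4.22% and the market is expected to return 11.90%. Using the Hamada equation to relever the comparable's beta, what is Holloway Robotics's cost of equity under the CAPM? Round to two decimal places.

β_L = β_U × [1 + (1 − t)(D/E)] = 1.141 × [1 + (1 − 0.16) × 0.13]
    = 1.141 × [1 + 0.84 × 0.13] = 1.141 × 1.1092 = 1.2656
MRP = 11.90% − 4.22% = 7.68%
E(R) = R_f + β_L × MRP = 4.22% + 1.2656 × 7.68% = 13.94%

13.94%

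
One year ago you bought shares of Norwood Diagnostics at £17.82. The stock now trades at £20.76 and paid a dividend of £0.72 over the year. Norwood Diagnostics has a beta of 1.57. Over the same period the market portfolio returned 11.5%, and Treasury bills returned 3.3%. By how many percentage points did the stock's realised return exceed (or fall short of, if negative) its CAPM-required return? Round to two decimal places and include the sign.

+4.36%

Realised HPR = (P1 + D1 − P0) / P0 = (20.76 + 0.72 − 17.82) / 17.82 = 3.66 / 17.82 = 20.5387%
MRP = 11.5% − 3.3% = 8.20%
CAPM required = R_f + β·MRP = 3.3% + 1.57 × 8.2% = 16.1740%
α = realised − required = 20.5387% − 16.1740% = +4.36%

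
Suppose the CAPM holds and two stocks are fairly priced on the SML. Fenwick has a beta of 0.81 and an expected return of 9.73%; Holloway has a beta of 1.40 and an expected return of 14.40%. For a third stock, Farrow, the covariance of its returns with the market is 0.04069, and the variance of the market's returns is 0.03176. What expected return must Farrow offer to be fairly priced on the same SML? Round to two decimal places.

13.46%

MRP = (14.40% − 9.73%) / (1.40 − 0.81) = 7.9153%
R_f = 9.73% − 0.81 × 7.9153% = 3.3186%
β_Farrow = Cov / Var(R_m) = 0.04069 / 0.03176 = 1.2812
E(R_Farrow) = R_f + β × MRP = 3.3186% + 1.2812 × 7.9153% = 13.46%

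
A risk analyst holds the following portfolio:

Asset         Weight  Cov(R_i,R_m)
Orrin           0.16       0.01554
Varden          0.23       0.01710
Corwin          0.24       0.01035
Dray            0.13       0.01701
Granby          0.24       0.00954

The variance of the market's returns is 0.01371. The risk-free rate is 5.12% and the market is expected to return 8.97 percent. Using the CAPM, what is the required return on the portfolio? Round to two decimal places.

8.88%

β_Orrin = 0.01554 / 0.01371 = 1.1335
β_Varden = 0.01710 / 0.01371 = 1.2473
β_Corwin = 0.01035 / 0.01371 = 0.7549
β_Dray = 0.01701 / 0.01371 = 1.2407
β_Granby = 0.00954 / 0.01371 = 0.6958
β_P = Σ w_i β_i = 0.16×1.1335 + 0.23×1.2473 + 0.24×0.7549 + 0.13×1.2407 + 0.24×0.6958 = 0.9777
MRP = 8.97% − 5.12% = 3.85%
E(R_P) = R_f + β_P × MRP = 5.12% + 0.9777 × 3.85% = 8.88%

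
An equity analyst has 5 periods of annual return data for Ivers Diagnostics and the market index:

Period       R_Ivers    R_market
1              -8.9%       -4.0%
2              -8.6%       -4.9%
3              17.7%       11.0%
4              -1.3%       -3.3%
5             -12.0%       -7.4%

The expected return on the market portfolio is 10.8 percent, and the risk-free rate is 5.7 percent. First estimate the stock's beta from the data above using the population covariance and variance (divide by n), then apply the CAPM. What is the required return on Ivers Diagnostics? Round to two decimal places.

Mean R_i = (-8.9 − 8.6 + 17.7 − 1.3 − 12.0) / 5 = -2.6200%
Mean R_m = (-4.0 − 4.9 + 11.0 − 3.3 − 7.4) / 5 = -1.7200%
Σ(R_i − R̄_i)(R_m − R̄_m) = 342.9980  ⇒  Cov = 342.9980 / 5 = 68.5996
Σ(R_m − R̄_m)² = 211.8680  ⇒  Var(R_m) = 211.8680 / 5 = 42.3736
β = Cov / Var(R_m) = 68.5996 / 42.3736 = 1.6189
MRP = 10.8% − 5.7% = 5.10%
E(R) = R_f + β × MRP = 5.7% + 1.6189 × 5.1% = 13.96%

13.96%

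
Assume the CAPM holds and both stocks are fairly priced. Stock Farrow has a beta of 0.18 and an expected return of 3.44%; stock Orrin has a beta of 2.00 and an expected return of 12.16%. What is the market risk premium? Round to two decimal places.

Both satisfy E(R) = R_f + β·MRP, so the slope of the SML is
MRP = (12.16% − 3.44%) / (2.00 − 0.18) = 8.72% / 1.82 = 4.7912%

4.79%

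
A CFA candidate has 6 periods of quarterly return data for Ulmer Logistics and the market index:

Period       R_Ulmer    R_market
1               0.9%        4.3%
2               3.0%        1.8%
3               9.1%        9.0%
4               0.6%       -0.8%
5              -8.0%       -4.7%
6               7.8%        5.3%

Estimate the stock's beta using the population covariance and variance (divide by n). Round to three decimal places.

Mean R_i = (0.9 + 3.0 + 9.1 + 0.6 − 8.0 + 7.8) / 6 = 2.2333%
Mean R_m = (4.3 + 1.8 + 9.0 − 0.8 − 4.7 + 5.3) / 6 = 2.4833%
Σ(R_i − R̄_i)(R_m − R̄_m) = 136.3533  ⇒  Cov = 136.3533 / 6 = 22.7256
Σ(R_m − R̄_m)² = 116.5483  ⇒  Var(R_m) = 116.5483 / 6 = 19.4247
β = Cov / Var(R_m) = 22.7256 / 19.4247 = 1.1699

1.170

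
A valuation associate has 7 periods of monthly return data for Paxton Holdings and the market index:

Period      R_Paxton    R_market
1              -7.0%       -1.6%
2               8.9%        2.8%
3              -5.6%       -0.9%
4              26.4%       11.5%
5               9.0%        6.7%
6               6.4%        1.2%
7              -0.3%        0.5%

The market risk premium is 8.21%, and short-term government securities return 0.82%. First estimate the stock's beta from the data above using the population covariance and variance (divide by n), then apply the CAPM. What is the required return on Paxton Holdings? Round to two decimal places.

Mean R_i = (-7.0 + 8.9 − 5.6 + 26.4 + 9.0 + 6.4 − 0.3) / 7 = 5.4000%
Mean R_m = (-1.6 + 2.8 − 0.9 + 11.5 + 6.7 + 1.2 + 0.5) / 7 = 2.8857%
Σ(R_i − R̄_i)(R_m − R̄_m) = 303.5100  ⇒  Cov = 303.5100 / 7 = 43.3586
Σ(R_m − R̄_m)² = 131.7486  ⇒  Var(R_m) = 131.7486 / 7 = 18.8212
β = Cov / Var(R_m) = 43.3586 / 18.8212 = 2.3037
E(R) = R_f + β × MRP = 0.82% + 2.3037 × 8.21% = 19.73%

19.73%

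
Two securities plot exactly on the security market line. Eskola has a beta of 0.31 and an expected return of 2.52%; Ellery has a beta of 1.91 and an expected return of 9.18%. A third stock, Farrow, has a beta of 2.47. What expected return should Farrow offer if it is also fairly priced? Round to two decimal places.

MRP (SML slope) = (9.18% − 2.52%) / (1.91 − 0.31) = 6.66% / 1.60 = 4.1625%
R_f (intercept) = 2.52% − 0.31 × 4.1625% = 1.2296%
E(R_Farrow) = R_f + β × MRP = 1.2296% + 2.47 × 4.1625% = 11.51%

11.51%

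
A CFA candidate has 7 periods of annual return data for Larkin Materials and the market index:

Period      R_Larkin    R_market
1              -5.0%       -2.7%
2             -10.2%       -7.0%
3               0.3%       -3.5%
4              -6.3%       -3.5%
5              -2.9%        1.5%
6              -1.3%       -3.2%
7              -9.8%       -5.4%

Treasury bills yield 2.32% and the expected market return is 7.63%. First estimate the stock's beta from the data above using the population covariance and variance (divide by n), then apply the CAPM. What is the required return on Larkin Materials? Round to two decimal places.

7.30%

Mean R_i = (-5.0 − 10.2 + 0.3 − 6.3 − 2.9 − 1.3 − 9.8) / 7 = -5.0286%
Mean R_m = (-2.7 − 7.0 − 3.5 − 3.5 + 1.5 − 3.2 − 5.4) / 7 = -3.4000%
Σ(R_i − R̄_i)(R_m − R̄_m) = 38.9500  ⇒  Cov = 38.9500 / 7 = 5.5643
Σ(R_m − R̄_m)² = 41.5200  ⇒  Var(R_m) = 41.5200 / 7 = 5.9314
β = Cov / Var(R_m) = 5.5643 / 5.9314 = 0.9381
MRP = 7.63% − 2.32% = 5.31%
E(R) = R_f + β × MRP = 2.32% + 0.9381 × 5.31% = 7.30%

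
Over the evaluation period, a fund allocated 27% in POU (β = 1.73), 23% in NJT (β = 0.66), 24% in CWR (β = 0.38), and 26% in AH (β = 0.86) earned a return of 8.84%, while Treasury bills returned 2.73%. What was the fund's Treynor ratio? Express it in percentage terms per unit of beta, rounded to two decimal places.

β_P = 0.27×1.73 + 0.23×0.66 + 0.24×0.38 + 0.26×0.86 = 0.9337
Treynor = (R_P − R_f) / β_P = (8.84% − 2.73%) / 0.9337 = 6.11% / 0.9337 = 6.54%

6.54%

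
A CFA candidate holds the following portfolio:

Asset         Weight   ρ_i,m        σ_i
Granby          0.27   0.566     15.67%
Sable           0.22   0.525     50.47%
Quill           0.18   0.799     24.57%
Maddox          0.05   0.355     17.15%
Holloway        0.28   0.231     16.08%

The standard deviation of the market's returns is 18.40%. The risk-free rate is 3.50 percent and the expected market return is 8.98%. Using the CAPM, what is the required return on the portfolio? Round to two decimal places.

β_Granby = 0.566 × 15.67% / 18.40% = 0.4820
β_Sable = 0.525 × 50.47% / 18.40% = 1.4400
β_Quill = 0.799 × 24.57% / 18.40% = 1.0669
β_Maddox = 0.355 × 17.15% / 18.40% = 0.3309
β_Holloway = 0.231 × 16.08% / 18.40% = 0.2019
β_P = Σ w_i β_i = 0.27×0.4820 + 0.22×1.4400 + 0.18×1.0669 + 0.05×0.3309 + 0.28×0.2019 = 0.7121
MRP = 8.98% − 3.50% = 5.48%
E(R_P) = R_f + β_P × MRP = 3.50% + 0.7121 × 5.48% = 7.40%

7.40%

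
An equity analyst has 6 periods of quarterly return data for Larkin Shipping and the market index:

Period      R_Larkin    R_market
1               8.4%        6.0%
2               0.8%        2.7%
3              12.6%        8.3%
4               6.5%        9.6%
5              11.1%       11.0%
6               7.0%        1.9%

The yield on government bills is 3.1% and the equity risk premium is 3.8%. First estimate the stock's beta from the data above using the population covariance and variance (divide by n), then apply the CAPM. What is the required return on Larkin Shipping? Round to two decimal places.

Mean R_i = (8.4 + 0.8 + 12.6 + 6.5 + 11.1 + 7.0) / 6 = 7.7333%
Mean R_m = (6.0 + 2.7 + 8.3 + 9.6 + 11.0 + 1.9) / 6 = 6.5833%
Σ(R_i − R̄_i)(R_m − R̄_m) = 49.4733  ⇒  Cov = 49.4733 / 6 = 8.2456
Σ(R_m − R̄_m)² = 68.9083  ⇒  Var(R_m) = 68.9083 / 6 = 11.4847
β = Cov / Var(R_m) = 8.2456 / 11.4847 = 0.7180
E(R) = R_f + β × MRP = 3.1% + 0.7180 × 3.8% = 5.83%

5.83%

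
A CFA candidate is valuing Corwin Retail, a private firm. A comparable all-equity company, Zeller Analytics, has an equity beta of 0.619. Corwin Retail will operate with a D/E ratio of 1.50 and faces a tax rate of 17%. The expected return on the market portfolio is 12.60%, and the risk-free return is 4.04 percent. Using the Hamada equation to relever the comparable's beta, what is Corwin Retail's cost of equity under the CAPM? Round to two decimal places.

β_L = β_U × [1 + (1 − t)(D/E)] = 0.619 × [1 + (1 − 0.17) × 1.50]
    = 0.619 × [1 + 0.83 × 1.50] = 0.619 × 2.2450 = 1.3897
MRP = 12.60% − 4.04% = 8.56%
E(R) = R_f + β_L × MRP = 4.04% + 1.3897 × 8.56% = 15.94%

15.94%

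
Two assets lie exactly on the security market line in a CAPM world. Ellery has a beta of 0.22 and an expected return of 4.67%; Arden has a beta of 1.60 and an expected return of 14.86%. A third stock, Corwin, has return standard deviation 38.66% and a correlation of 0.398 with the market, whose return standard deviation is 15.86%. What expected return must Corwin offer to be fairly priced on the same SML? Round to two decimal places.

MRP = (14.86% − 4.67%) / (1.60 − 0.22) = 7.3841%
R_f = 4.67% − 0.22 × 7.3841% = 3.0455%
β_Corwin = ρ·σ_i/σ_m = 0.398 × 38.66 / 15.86 = 0.9702
E(R_Corwin) = R_f + β × MRP = 3.0455% + 0.9702 × 7.3841% = 10.21%

10.21%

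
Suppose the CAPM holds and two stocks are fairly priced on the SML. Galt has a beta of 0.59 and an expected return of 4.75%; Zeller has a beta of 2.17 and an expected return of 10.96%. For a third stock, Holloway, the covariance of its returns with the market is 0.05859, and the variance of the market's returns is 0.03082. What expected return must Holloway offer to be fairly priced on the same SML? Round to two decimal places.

9.90%

MRP = (10.96% − 4.75%) / (2.17 − 0.59) = 3.9304%
R_f = 4.75% − 0.59 × 3.9304% = 2.4311%
β_Holloway = Cov / Var(R_m) = 0.05859 / 0.03082 = 1.9010
E(R_Holloway) = R_f + β × MRP = 2.4311% + 1.9010 × 3.9304% = 9.90%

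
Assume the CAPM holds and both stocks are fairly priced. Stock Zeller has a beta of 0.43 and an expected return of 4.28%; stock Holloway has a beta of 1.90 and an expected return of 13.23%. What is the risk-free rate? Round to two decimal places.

Both satisfy E(R) = R_f + β·MRP, so the slope of the SML is
MRP = (13.23% − 4.28%) / (1.90 − 0.43) = 8.95% / 1.47 = 6.0884%
R_f = E(R_Zeller) − β_Zeller·MRP = 4.28% − 0.43 × 6.0884% = 1.6620%

1.66%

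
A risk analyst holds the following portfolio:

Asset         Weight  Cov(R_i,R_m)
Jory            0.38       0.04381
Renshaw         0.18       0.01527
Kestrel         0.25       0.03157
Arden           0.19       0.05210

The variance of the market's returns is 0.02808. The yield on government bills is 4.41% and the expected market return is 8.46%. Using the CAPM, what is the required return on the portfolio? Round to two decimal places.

β_Jory = 0.04381 / 0.02808 = 1.5602
β_Renshaw = 0.01527 / 0.02808 = 0.5438
β_Kestrel = 0.03157 / 0.02808 = 1.1243
β_Arden = 0.05210 / 0.02808 = 1.8554
β_P = Σ w_i β_i = 0.38×1.5602 + 0.18×0.5438 + 0.25×1.1243 + 0.19×1.8554 = 1.3244
MRP = 8.46% − 4.41% = 4.05%
E(R_P) = R_f + β_P × MRP = 4.41% + 1.3244 × 4.05% = 9.77%

9.77%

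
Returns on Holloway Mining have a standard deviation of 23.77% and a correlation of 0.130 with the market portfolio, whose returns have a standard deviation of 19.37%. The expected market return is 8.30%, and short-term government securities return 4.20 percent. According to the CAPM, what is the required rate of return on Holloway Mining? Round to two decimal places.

β = ρ × σ_i / σ_m = 0.130 × 23.77% / 19.37% = 0.1595
MRP = 8.30% − 4.20% = 4.10%
E(R) = 4.20% + 0.1595 × 4.10% = 4.85%

4.85%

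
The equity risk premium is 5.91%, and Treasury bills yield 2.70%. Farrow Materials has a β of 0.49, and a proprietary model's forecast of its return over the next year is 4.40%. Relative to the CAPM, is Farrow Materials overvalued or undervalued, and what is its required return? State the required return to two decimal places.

Required return = R_f + β·MRP = 2.70% + 0.49 × 5.91% = 5.60%
Forecast 4.40% < required 5.60% → the stock plots below the SML → overvalued.

Overvalued; required return 5.60%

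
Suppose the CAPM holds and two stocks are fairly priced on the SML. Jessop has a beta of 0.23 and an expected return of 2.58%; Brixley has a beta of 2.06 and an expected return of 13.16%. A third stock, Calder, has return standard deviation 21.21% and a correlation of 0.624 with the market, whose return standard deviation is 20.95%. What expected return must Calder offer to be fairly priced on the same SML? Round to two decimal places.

4.90%

MRP = (13.16% − 2.58%) / (2.06 − 0.23) = 5.7814%
R_f = 2.58% − 0.23 × 5.7814% = 1.2503%
β_Calder = ρ·σ_i/σ_m = 0.624 × 21.21 / 20.95 = 0.6317
E(R_Calder) = R_f + β × MRP = 1.2503% + 0.6317 × 5.7814% = 4.90%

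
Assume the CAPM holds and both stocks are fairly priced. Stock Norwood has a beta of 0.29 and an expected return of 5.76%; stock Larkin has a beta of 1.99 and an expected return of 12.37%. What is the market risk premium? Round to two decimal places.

3.89%

Both satisfy E(R) = R_f + β·MRP, so the slope of the SML is
MRP = (12.37% − 5.76%) / (1.99 − 0.29) = 6.61% / 1.70 = 3.8882%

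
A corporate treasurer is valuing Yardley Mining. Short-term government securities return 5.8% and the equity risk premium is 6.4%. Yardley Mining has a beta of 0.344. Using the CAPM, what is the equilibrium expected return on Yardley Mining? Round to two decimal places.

8.00%

E(R) = R_f + β × MRP = 5.8% + 0.344 × 6.4% = 8.00%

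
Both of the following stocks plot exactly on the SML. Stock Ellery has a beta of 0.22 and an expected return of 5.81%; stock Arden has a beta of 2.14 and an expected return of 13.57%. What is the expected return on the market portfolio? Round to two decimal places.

8.96%

Both satisfy E(R) = R_f + β·MRP, so the slope of the SML is
MRP = (13.57% − 5.81%) / (2.14 − 0.22) = 7.76% / 1.92 = 4.0417%
R_f = E(R_Ellery) − β_Ellery·MRP = 5.81% − 0.22 × 4.0417% = 4.9208%
E(R_m) = R_f + MRP = 4.9208% + 4.0417% = 8.96%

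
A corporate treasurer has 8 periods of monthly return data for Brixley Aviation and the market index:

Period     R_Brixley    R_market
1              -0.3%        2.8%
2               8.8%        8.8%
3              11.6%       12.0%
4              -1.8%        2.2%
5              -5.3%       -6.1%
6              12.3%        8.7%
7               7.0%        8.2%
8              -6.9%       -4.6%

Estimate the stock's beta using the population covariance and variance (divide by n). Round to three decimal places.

1.102

Mean R_i = (-0.3 + 8.8 + 11.6 − 1.8 − 5.3 + 12.3 + 7.0 − 6.9) / 8 = 3.1750%
Mean R_m = (2.8 + 8.8 + 12.0 + 2.2 − 6.1 + 8.7 + 8.2 − 4.6) / 8 = 4.0000%
Σ(R_i − R̄_i)(R_m − R̄_m) = 338.7200  ⇒  Cov = 338.7200 / 8 = 42.3400
Σ(R_m − R̄_m)² = 307.4200  ⇒  Var(R_m) = 307.4200 / 8 = 38.4275
β = Cov / Var(R_m) = 42.3400 / 38.4275 = 1.1018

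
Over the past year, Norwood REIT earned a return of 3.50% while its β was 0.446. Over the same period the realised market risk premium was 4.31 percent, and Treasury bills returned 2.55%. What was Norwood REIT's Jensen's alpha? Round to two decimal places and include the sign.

-0.97%

CAPM benchmark = R_f + β(R_m − R_f) = 2.55% + 0.446 × 4.31% = 4.47226%
α = actual − benchmark = 3.50% − 4.47226% = -0.97%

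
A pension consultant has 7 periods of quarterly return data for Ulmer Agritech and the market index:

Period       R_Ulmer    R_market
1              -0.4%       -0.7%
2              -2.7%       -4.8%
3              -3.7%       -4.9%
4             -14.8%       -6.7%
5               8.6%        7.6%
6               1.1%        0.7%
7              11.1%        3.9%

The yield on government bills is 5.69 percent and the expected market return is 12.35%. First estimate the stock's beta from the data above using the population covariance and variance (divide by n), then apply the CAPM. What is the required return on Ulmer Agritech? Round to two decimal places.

15.50%

Mean R_i = (-0.4 − 2.7 − 3.7 − 14.8 + 8.6 + 1.1 + 11.1) / 7 = -0.1143%
Mean R_m = (-0.7 − 4.8 − 4.9 − 6.7 + 7.6 + 0.7 + 3.9) / 7 = -0.7000%
Σ(R_i − R̄_i)(R_m − R̄_m) = 239.3900  ⇒  Cov = 239.3900 / 7 = 34.1986
Σ(R_m − R̄_m)² = 162.4600  ⇒  Var(R_m) = 162.4600 / 7 = 23.2086
β = Cov / Var(R_m) = 34.1986 / 23.2086 = 1.4735
MRP = 12.35% − 5.69% = 6.66%
E(R) = R_f + β × MRP = 5.69% + 1.4735 × 6.66% = 15.50%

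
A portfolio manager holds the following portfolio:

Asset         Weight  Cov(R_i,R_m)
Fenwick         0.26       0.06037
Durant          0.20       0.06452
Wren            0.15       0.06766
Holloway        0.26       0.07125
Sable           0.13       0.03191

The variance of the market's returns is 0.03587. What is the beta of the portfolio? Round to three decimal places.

β_Fenwick = 0.06037 / 0.03587 = 1.6830
β_Durant = 0.06452 / 0.03587 = 1.7987
β_Wren = 0.06766 / 0.03587 = 1.8863
β_Holloway = 0.07125 / 0.03587 = 1.9863
β_Sable = 0.03191 / 0.03587 = 0.8896
β_P = Σ w_i β_i = 0.26×1.6830 + 0.20×1.7987 + 0.15×1.8863 + 0.26×1.9863 + 0.13×0.8896 = 1.7124

1.712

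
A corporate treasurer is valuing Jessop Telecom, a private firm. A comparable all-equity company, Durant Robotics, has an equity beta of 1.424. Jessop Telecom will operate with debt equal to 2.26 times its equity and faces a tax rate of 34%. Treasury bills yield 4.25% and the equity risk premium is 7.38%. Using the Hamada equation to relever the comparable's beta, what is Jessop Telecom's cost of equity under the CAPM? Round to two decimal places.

30.43%

β_L = β_U × [1 + (1 − t)(D/E)] = 1.424 × [1 + (1 − 0.34) × 2.26]
    = 1.424 × [1 + 0.66 × 2.26] = 1.424 × 2.4916 = 3.5480
E(R) = R_f + β_L × MRP = 4.25% + 3.5480 × 7.38% = 30.43%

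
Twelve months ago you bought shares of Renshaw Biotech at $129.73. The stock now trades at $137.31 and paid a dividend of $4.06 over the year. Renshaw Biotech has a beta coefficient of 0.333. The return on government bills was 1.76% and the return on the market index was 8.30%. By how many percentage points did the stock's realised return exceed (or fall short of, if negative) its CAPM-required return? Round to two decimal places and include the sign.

Realised HPR = (P1 + D1 − P0) / P0 = (137.31 + 4.06 − 129.73) / 129.73 = 11.64 / 129.73 = 8.9725%
MRP = 8.30% − 1.76% = 6.54%
CAPM required = R_f + β·MRP = 1.76% + 0.333 × 6.54% = 3.93782%
α = realised − required = 8.9725% − 3.93782% = +5.03%

+5.03%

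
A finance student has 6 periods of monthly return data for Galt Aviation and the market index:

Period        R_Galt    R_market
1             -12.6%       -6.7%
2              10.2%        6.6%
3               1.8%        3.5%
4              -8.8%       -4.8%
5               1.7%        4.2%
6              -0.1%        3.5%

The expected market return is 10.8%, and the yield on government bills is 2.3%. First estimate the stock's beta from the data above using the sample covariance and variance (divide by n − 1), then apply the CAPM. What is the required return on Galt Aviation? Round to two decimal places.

14.75%

Mean R_i = (-12.6 + 10.2 + 1.8 − 8.8 + 1.7 − 0.1) / 6 = -1.3000%
Mean R_m = (-6.7 + 6.6 + 3.5 − 4.8 + 4.2 + 3.5) / 6 = 1.0500%
Σ(R_i − R̄_i)(R_m − R̄_m) = 215.2600  ⇒  Cov = 215.2600 / 5 = 43.0520
Σ(R_m − R̄_m)² = 147.0150  ⇒  Var(R_m) = 147.0150 / 5 = 29.4030
β = Cov / Var(R_m) = 43.0520 / 29.4030 = 1.4642
MRP = 10.8% − 2.3% = 8.50%
E(R) = R_f + β × MRP = 2.3% + 1.4642 × 8.5% = 14.75%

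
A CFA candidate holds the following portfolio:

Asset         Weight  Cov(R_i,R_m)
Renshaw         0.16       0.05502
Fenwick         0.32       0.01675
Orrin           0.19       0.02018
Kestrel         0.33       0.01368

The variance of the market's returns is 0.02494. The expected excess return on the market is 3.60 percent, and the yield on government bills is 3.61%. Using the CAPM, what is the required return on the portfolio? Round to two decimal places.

β_Renshaw = 0.05502 / 0.02494 = 2.2061
β_Fenwick = 0.01675 / 0.02494 = 0.6716
β_Orrin = 0.02018 / 0.02494 = 0.8091
β_Kestrel = 0.01368 / 0.02494 = 0.5485
β_P = Σ w_i β_i = 0.16×2.2061 + 0.32×0.6716 + 0.19×0.8091 + 0.33×0.5485 = 0.9026
E(R_P) = R_f + β_P × MRP = 3.61% + 0.9026 × 3.60% = 6.86%

6.86%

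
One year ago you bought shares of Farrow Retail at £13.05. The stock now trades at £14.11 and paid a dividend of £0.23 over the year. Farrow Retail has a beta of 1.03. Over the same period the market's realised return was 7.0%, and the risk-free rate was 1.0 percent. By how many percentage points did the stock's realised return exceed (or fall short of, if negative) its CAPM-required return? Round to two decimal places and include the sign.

Realised HPR = (P1 + D1 − P0) / P0 = (14.11 + 0.23 − 13.05) / 13.05 = 1.29 / 13.05 = 9.8851%
MRP = 7.0% − 1.0% = 6.00%
CAPM required = R_f + β·MRP = 1.0% + 1.03 × 6.0% = 7.1800%
α = realised − required = 9.8851% − 7.1800% = +2.71%

+2.71%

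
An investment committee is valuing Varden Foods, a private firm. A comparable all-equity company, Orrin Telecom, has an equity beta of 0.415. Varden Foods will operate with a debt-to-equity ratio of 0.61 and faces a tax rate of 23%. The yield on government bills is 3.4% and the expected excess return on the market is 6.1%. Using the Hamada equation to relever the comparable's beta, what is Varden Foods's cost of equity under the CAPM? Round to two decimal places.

7.12%

β_L = β_U × [1 + (1 − t)(D/E)] = 0.415 × [1 + (1 − 0.23) × 0.61]
    = 0.415 × [1 + 0.77 × 0.61] = 0.415 × 1.4697 = 0.6099
E(R) = R_f + β_L × MRP = 3.4% + 0.6099 × 6.1% = 7.12%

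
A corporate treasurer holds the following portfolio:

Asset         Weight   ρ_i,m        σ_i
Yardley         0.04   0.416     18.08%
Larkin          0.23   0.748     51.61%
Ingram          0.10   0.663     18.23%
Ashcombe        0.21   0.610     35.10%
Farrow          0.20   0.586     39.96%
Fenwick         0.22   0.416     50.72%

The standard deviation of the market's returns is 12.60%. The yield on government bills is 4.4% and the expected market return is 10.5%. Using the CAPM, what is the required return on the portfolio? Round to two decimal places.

16.12%

β_Yardley = 0.416 × 18.08% / 12.60% = 0.5969
β_Larkin = 0.748 × 51.61% / 12.60% = 3.0638
β_Ingram = 0.663 × 18.23% / 12.60% = 0.9592
β_Ashcombe = 0.610 × 35.10% / 12.60% = 1.6993
β_Farrow = 0.586 × 39.96% / 12.60% = 1.8585
β_Fenwick = 0.416 × 50.72% / 12.60% = 1.6746
β_P = Σ w_i β_i = 0.04×0.5969 + 0.23×3.0638 + 0.10×0.9592 + 0.21×1.6993 + 0.20×1.8585 + 0.22×1.6746 = 1.9214
MRP = 10.5% − 4.4% = 6.10%
E(R_P) = R_f + β_P × MRP = 4.4% + 1.9214 × 6.1% = 16.12%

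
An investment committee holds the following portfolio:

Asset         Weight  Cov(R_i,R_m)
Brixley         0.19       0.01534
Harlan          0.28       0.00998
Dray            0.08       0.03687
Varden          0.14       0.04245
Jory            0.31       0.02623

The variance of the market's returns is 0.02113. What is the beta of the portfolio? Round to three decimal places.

β_Brixley = 0.01534 / 0.02113 = 0.7260
β_Harlan = 0.00998 / 0.02113 = 0.4723
β_Dray = 0.03687 / 0.02113 = 1.7449
β_Varden = 0.04245 / 0.02113 = 2.0090
β_Jory = 0.02623 / 0.02113 = 1.2414
β_P = Σ w_i β_i = 0.19×0.7260 + 0.28×0.4723 + 0.08×1.7449 + 0.14×2.0090 + 0.31×1.2414 = 1.0759

1.076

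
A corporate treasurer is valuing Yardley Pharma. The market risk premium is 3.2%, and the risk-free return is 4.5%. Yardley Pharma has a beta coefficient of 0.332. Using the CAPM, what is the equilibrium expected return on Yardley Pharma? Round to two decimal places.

E(R) = R_f + β × MRP = 4.5% + 0.332 × 3.2% = 5.56%

5.56%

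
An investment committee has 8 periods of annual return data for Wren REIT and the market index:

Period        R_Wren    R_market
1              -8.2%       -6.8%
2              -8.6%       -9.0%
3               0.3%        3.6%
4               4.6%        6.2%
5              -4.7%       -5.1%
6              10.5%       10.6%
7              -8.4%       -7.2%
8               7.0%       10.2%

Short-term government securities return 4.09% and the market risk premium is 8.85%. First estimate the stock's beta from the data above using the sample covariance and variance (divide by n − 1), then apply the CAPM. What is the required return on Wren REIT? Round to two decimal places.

Mean R_i = (-8.2 − 8.6 + 0.3 + 4.6 − 4.7 + 10.5 − 8.4 + 7.0) / 8 = -0.9375%
Mean R_m = (-6.8 − 9.0 + 3.6 + 6.2 − 5.1 + 10.6 − 7.2 + 10.2) / 8 = 0.3125%
Σ(R_i − R̄_i)(R_m − R̄_m) = 432.2538  ⇒  Cov = 432.2538 / 7 = 61.7505
Σ(R_m − R̄_m)² = 472.1088  ⇒  Var(R_m) = 472.1088 / 7 = 67.4441
β = Cov / Var(R_m) = 61.7505 / 67.4441 = 0.9156
E(R) = R_f + β × MRP = 4.09% + 0.9156 × 8.85% = 12.19%

12.19%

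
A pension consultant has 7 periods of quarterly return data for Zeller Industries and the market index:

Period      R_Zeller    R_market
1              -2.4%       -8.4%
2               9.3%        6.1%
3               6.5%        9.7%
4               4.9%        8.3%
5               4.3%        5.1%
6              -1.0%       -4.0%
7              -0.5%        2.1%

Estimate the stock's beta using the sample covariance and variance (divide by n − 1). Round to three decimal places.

Mean R_i = (-2.4 + 9.3 + 6.5 + 4.9 + 4.3 − 1.0 − 0.5) / 7 = 3.0143%
Mean R_m = (-8.4 + 6.1 + 9.7 + 8.3 + 5.1 − 4.0 + 2.1) / 7 = 2.7000%
Σ(R_i − R̄_i)(R_m − R̄_m) = 148.5200  ⇒  Cov = 148.5200 / 6 = 24.7533
Σ(R_m − R̄_m)² = 266.1400  ⇒  Var(R_m) = 266.1400 / 6 = 44.3567
β = Cov / Var(R_m) = 24.7533 / 44.3567 = 0.5581

0.558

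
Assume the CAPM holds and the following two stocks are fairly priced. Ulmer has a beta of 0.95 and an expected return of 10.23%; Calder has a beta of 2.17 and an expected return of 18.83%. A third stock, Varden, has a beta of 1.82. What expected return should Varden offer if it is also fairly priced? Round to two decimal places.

MRP (SML slope) = (18.83% − 10.23%) / (2.17 − 0.95) = 8.60% / 1.22 = 7.0492%
R_f (intercept) = 10.23% − 0.95 × 7.0492% = 3.5333%
E(R_Varden) = R_f + β × MRP = 3.5333% + 1.82 × 7.0492% = 16.36%

16.36%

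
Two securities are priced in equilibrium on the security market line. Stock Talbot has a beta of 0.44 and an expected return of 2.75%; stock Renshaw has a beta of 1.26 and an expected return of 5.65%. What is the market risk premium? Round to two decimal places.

Both satisfy E(R) = R_f + β·MRP, so the slope of the SML is
MRP = (5.65% − 2.75%) / (1.26 − 0.44) = 2.90% / 0.82 = 3.5366%

3.54%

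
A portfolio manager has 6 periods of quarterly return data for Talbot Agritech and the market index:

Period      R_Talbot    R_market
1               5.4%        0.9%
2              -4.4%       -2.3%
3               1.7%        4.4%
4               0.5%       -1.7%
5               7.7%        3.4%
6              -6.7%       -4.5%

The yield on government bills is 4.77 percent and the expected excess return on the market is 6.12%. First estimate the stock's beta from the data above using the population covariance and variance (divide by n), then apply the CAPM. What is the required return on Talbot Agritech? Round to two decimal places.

Mean R_i = (5.4 − 4.4 + 1.7 + 0.5 + 7.7 − 6.7) / 6 = 0.7000%
Mean R_m = (0.9 − 2.3 + 4.4 − 1.7 + 3.4 − 4.5) / 6 = 0.0333%
Σ(R_i − R̄_i)(R_m − R̄_m) = 77.8000  ⇒  Cov = 77.8000 / 6 = 12.9667
Σ(R_m − R̄_m)² = 60.1533  ⇒  Var(R_m) = 60.1533 / 6 = 10.0256
β = Cov / Var(R_m) = 12.9667 / 10.0256 = 1.2934
E(R) = R_f + β × MRP = 4.77% + 1.2934 × 6.12% = 12.69%

12.69%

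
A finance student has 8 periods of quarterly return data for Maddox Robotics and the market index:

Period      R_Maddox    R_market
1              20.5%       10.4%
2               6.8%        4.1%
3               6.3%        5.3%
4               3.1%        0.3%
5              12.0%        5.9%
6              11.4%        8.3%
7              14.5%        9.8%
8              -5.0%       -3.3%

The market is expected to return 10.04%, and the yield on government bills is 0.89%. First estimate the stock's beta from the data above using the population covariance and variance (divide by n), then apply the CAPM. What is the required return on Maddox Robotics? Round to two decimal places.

Mean R_i = (20.5 + 6.8 + 6.3 + 3.1 + 12.0 + 11.4 + 14.5 − 5.0) / 8 = 8.7000%
Mean R_m = (10.4 + 4.1 + 5.3 + 0.3 + 5.9 + 8.3 + 9.8 − 3.3) / 8 = 5.1000%
Σ(R_i − R̄_i)(R_m − R̄_m) = 244.4600  ⇒  Cov = 244.4600 / 8 = 30.5575
Σ(R_m − R̄_m)² = 155.7000  ⇒  Var(R_m) = 155.7000 / 8 = 19.4625
β = Cov / Var(R_m) = 30.5575 / 19.4625 = 1.5701
MRP = 10.04% − 0.89% = 9.15%
E(R) = R_f + β × MRP = 0.89% + 1.5701 × 9.15% = 15.26%

15.26%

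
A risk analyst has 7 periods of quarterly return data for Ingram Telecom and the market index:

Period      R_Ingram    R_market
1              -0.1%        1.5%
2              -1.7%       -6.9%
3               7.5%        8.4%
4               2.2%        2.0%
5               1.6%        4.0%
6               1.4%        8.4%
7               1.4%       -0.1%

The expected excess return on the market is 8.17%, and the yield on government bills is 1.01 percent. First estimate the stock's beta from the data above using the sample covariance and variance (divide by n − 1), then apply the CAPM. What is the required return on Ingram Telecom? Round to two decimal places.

Mean R_i = (-0.1 − 1.7 + 7.5 + 2.2 + 1.6 + 1.4 + 1.4) / 7 = 1.7571%
Mean R_m = (1.5 − 6.9 + 8.4 + 2.0 + 4.0 + 8.4 − 0.1) / 7 = 2.4714%
Σ(R_i − R̄_i)(R_m − R̄_m) = 66.6014  ⇒  Cov = 66.6014 / 6 = 11.1002
Σ(R_m − R̄_m)² = 168.2343  ⇒  Var(R_m) = 168.2343 / 6 = 28.0391
β = Cov / Var(R_m) = 11.1002 / 28.0391 = 0.3959
E(R) = R_f + β × MRP = 1.01% + 0.3959 × 8.17% = 4.24%

4.24%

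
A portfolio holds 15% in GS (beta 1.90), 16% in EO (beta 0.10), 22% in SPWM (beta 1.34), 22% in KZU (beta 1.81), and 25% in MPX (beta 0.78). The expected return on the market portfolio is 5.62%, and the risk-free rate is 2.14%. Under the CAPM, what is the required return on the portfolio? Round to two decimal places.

6.28%

β_P = Σ w_i β_i = 0.15×1.90 + 0.16×0.10 + 0.22×1.34 + 0.22×1.81 + 0.25×0.78 = 1.1890
MRP = 5.62% − 2.14% = 3.48%
E(R_P) = R_f + β_P × MRP = 2.14% + 1.1890 × 3.48% = 6.28%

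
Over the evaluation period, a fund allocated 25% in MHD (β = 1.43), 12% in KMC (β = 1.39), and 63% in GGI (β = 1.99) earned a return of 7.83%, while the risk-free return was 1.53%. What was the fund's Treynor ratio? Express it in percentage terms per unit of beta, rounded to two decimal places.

β_P = 0.25×1.43 + 0.12×1.39 + 0.63×1.99 = 1.7780
Treynor = (R_P − R_f) / β_P = (7.83% − 1.53%) / 1.7780 = 6.30% / 1.7780 = 3.54%

3.54%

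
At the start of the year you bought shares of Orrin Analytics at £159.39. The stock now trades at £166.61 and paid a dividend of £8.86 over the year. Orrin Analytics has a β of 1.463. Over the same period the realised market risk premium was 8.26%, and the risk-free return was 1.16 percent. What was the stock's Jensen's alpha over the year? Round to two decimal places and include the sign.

Realised HPR = (P1 + D1 − P0) / P0 = (166.61 + 8.86 − 159.39) / 159.39 = 16.08 / 159.39 = 10.0885%
CAPM required = R_f + β·MRP = 1.16% + 1.463 × 8.26% = 13.24438%
α = realised − required = 10.0885% − 13.24438% = -3.16%

-3.16%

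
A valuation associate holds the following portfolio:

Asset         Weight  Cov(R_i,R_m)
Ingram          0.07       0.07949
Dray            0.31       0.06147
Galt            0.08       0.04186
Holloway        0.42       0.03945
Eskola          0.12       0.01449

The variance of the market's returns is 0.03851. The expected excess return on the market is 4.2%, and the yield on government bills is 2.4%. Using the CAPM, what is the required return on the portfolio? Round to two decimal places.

7.45%

β_Ingram = 0.07949 / 0.03851 = 2.0641
β_Dray = 0.06147 / 0.03851 = 1.5962
β_Galt = 0.04186 / 0.03851 = 1.0870
β_Holloway = 0.03945 / 0.03851 = 1.0244
β_Eskola = 0.01449 / 0.03851 = 0.3763
β_P = Σ w_i β_i = 0.07×2.0641 + 0.31×1.5962 + 0.08×1.0870 + 0.42×1.0244 + 0.12×0.3763 = 1.2017
E(R_P) = R_f + β_P × MRP = 2.4% + 1.2017 × 4.2% = 7.45%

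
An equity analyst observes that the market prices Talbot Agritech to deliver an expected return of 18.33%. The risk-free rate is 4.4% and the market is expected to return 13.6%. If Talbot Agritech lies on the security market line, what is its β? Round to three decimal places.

1.514

MRP = 13.6% − 4.4% = 9.20%
β = (E(R) − R_f) / MRP = (18.33% − 4.4%) / 9.2% = 13.93% / 9.2% = 1.514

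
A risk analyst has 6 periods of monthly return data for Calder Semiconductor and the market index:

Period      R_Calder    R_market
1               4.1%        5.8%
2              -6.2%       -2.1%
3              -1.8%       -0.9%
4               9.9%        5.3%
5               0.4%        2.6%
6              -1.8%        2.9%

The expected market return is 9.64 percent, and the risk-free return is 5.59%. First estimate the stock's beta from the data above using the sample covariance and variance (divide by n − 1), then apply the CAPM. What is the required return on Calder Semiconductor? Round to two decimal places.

11.61%

Mean R_i = (4.1 − 6.2 − 1.8 + 9.9 + 0.4 − 1.8) / 6 = 0.7667%
Mean R_m = (5.8 − 2.1 − 0.9 + 5.3 + 2.6 + 2.9) / 6 = 2.2667%
Σ(R_i − R̄_i)(R_m − R̄_m) = 76.2833  ⇒  Cov = 76.2833 / 5 = 15.2567
Σ(R_m − R̄_m)² = 51.2933  ⇒  Var(R_m) = 51.2933 / 5 = 10.2587
β = Cov / Var(R_m) = 15.2567 / 10.2587 = 1.4872
MRP = 9.64% − 5.59% = 4.05%
E(R) = R_f + β × MRP = 5.59% + 1.4872 × 4.05% = 11.61%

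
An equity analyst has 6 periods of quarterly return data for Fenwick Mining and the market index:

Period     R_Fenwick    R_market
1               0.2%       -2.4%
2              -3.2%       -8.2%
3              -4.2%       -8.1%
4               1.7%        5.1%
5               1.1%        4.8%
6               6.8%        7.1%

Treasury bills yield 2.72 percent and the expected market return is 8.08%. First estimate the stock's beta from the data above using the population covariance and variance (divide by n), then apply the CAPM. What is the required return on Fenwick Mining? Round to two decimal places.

Mean R_i = (0.2 − 3.2 − 4.2 + 1.7 + 1.1 + 6.8) / 6 = 0.4000%
Mean R_m = (-2.4 − 8.2 − 8.1 + 5.1 + 4.8 + 7.1) / 6 = -0.2833%
Σ(R_i − R̄_i)(R_m − R̄_m) = 122.6900  ⇒  Cov = 122.6900 / 6 = 20.4483
Σ(R_m − R̄_m)² = 237.5883  ⇒  Var(R_m) = 237.5883 / 6 = 39.5981
β = Cov / Var(R_m) = 20.4483 / 39.5981 = 0.5164
MRP = 8.08% − 2.72% = 5.36%
E(R) = R_f + β × MRP = 2.72% + 0.5164 × 5.36% = 5.49%

5.49%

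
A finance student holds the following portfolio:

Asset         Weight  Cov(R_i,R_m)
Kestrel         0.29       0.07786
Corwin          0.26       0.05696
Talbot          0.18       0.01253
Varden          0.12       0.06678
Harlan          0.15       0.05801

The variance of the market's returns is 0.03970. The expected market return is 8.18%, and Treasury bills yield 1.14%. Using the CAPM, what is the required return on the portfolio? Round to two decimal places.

β_Kestrel = 0.07786 / 0.03970 = 1.9612
β_Corwin = 0.05696 / 0.03970 = 1.4348
β_Talbot = 0.01253 / 0.03970 = 0.3156
β_Varden = 0.06678 / 0.03970 = 1.6821
β_Harlan = 0.05801 / 0.03970 = 1.4612
β_P = Σ w_i β_i = 0.29×1.9612 + 0.26×1.4348 + 0.18×0.3156 + 0.12×1.6821 + 0.15×1.4612 = 1.4196
MRP = 8.18% − 1.14% = 7.04%
E(R_P) = R_f + β_P × MRP = 1.14% + 1.4196 × 7.04% = 11.13%

11.13%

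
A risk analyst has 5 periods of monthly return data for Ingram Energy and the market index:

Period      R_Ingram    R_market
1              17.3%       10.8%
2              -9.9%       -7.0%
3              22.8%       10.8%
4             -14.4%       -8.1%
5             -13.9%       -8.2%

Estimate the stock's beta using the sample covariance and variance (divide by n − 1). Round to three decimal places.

Mean R_i = (17.3 − 9.9 + 22.8 − 14.4 − 13.9) / 5 = 0.3800%
Mean R_m = (10.8 − 7.0 + 10.8 − 8.1 − 8.2) / 5 = -0.3400%
Σ(R_i − R̄_i)(R_m − R̄_m) = 733.6460  ⇒  Cov = 733.6460 / 4 = 183.4115
Σ(R_m − R̄_m)² = 414.5520  ⇒  Var(R_m) = 414.5520 / 4 = 103.6380
β = Cov / Var(R_m) = 183.4115 / 103.6380 = 1.7697

1.770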